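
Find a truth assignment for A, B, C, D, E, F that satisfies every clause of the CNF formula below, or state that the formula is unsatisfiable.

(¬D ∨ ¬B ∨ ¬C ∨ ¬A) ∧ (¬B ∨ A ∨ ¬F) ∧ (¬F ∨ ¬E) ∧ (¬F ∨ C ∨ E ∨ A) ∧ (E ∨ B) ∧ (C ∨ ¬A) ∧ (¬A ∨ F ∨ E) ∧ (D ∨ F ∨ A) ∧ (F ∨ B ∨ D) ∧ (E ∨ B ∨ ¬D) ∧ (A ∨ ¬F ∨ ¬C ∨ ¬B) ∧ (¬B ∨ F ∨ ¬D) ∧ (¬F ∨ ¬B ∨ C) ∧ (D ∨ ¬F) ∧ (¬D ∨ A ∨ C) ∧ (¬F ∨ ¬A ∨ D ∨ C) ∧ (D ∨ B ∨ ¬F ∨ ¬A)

Suppose F = False.
Suppose E = True.
Suppose C = True.
Suppose D = True.
(¬B) alone gives B = False.
No clause remains; A is free.

A=False; B=False; C=True; D=True; E=True; F=False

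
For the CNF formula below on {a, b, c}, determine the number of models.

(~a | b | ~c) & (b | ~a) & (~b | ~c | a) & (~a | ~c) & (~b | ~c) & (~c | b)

There are 2^3 = 8 truth assignments over (a, b, c).
Split on a. With a = 1, the clauses containing a are satisfied and ~a drops from the rest; 1 of the 2^2 = 4 assignments to the other variables satisfy what remains.
With a = 0, by the same count on the reduced clause set, 2 assignments work.
(One model: a=F, b=F, c=F.)
Total: 1 + 2 = 3.

3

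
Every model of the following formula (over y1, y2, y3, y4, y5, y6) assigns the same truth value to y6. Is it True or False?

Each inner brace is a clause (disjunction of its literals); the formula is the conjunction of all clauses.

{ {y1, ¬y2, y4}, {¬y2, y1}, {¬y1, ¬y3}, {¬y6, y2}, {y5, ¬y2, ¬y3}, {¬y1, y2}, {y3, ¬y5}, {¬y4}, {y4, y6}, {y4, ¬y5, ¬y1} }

True

Suppose y6 = False.
Unit clause (¬y4) forces y4 = False.
That conflicts with the unit clause (y4).
So every satisfying assignment has y6 = True.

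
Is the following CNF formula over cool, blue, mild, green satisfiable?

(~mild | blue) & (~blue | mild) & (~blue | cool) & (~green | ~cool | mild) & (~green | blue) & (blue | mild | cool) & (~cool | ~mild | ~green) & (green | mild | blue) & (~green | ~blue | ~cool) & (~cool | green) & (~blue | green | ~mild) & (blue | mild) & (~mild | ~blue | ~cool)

Suppose mild = 0.
(~blue) alone gives blue = 0.
But (blue) is also a unit clause — contradiction.
So mild must be the other value — set mild = 1.
(blue) alone gives blue = 1.
(cool) alone gives cool = 1.
But (~cool) is also a unit clause — contradiction.
Both values of mild lead to a conflict.
No assignment satisfies every clause.

No, unsatisfiable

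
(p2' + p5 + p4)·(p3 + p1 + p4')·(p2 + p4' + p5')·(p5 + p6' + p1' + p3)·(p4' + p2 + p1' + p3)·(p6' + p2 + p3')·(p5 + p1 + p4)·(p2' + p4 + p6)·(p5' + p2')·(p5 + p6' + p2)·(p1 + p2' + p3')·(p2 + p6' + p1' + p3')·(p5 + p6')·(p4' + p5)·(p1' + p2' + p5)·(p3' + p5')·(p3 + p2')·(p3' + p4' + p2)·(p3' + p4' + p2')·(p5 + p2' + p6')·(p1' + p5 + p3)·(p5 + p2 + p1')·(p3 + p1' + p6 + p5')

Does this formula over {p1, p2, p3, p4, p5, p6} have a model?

Satisfiable

Try p5 = 1.
Unit clause (p2') forces p2 = 0.
Unit clause (p4') forces p4 = 0.
Unit clause (p3') forces p3 = 0.
Try p1 = 0.
All clauses hold; p6 can take either value.
A satisfying assignment: p1: 0, p2: 0, p3: 0, p4: 0, p5: 1, p6: 1.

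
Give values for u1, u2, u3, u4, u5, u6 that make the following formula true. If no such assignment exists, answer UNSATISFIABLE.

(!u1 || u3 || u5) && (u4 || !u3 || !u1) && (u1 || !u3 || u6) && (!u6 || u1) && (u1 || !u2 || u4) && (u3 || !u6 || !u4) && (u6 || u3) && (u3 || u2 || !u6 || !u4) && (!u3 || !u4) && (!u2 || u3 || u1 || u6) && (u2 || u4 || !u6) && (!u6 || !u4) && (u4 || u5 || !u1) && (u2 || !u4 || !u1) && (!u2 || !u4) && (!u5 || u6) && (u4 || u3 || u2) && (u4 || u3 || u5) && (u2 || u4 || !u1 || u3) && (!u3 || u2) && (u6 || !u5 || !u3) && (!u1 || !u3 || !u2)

Suppose u6 = true.
From the singleton clause (u1), u1 = true.
From the singleton clause (!u4), u4 = false.
From the singleton clause (!u3), u3 = false.
From the singleton clause (u5), u5 = true.
From the singleton clause (u2), u2 = true.
All clauses are satisfied.

u1: true, u2: true, u3: false, u4: false, u5: true, u6: true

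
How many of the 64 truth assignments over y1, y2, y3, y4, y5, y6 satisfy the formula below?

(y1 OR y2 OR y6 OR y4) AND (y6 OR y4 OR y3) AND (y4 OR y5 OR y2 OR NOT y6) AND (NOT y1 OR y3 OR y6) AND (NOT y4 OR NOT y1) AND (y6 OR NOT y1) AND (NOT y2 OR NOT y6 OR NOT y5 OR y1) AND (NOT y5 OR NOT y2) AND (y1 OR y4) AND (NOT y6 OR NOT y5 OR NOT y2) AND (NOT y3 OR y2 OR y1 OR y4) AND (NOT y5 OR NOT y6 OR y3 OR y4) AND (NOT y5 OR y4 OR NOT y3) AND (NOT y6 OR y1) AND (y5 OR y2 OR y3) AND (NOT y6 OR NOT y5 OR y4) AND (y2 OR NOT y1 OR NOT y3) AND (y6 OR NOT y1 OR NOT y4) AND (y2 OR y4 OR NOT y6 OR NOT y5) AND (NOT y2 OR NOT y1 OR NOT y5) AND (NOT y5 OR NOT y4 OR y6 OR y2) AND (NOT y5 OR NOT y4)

There are 2^6 = 64 truth assignments over (y1, y2, y3, y4, y5, y6).
Split on y6. With y6 = true, the clauses containing y6 are satisfied and NOT y6 drops from the rest; 2 of the 2^5 = 32 assignments to the other variables satisfy what remains.
With y6 = false, by the same count on the reduced clause set, 3 assignments work.
(One model: y1=F, y2=F, y3=T, y4=T, y5=F, y6=F.)
Total: 2 + 3 = 5.

5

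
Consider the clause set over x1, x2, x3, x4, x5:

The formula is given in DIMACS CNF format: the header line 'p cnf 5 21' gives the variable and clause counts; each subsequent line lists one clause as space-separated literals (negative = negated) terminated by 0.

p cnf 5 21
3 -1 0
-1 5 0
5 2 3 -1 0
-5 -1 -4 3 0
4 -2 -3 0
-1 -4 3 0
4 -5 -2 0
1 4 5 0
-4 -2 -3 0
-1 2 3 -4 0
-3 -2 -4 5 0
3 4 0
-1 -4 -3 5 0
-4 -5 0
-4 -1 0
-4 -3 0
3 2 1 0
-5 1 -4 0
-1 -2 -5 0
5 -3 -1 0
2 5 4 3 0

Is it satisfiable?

Branch on x3: set x3 = False.
The clause (¬x1) is unit, so x1 = False.
The clause (x4) is unit, so x4 = True.
The clause (¬x5) is unit, so x5 = False.
The clause (x2) is unit, so x2 = True.
Every clause now holds.
A satisfying assignment: x1=False,  x2=True,  x3=False,  x4=True,  x5=False.

Yes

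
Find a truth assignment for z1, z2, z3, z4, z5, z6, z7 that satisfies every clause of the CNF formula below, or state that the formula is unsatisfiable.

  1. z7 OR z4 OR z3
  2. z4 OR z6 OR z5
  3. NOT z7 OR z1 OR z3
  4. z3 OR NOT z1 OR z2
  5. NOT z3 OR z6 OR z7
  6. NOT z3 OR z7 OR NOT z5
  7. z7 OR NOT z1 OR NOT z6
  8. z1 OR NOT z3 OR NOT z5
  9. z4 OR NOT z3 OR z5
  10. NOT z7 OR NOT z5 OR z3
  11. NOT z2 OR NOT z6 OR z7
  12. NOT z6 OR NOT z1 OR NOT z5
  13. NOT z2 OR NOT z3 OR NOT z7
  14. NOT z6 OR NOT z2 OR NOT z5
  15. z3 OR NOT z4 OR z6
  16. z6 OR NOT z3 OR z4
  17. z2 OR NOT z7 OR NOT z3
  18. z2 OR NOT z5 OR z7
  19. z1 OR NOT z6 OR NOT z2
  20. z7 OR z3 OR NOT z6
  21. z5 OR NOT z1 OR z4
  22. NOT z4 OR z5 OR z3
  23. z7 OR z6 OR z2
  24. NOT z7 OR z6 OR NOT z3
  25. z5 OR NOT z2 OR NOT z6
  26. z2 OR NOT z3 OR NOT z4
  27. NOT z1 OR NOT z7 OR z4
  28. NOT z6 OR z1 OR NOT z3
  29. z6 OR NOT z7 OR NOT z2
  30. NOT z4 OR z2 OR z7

UNSATISFIABLE

Branch on z7: set z7 = true.
Branch on z1: set z1 = true.
Unit clause (z4) forces z4 = true.
Branch on z3: set z3 = true.
Unit clause (NOT z2) forces z2 = false.
That conflicts with the unit clause (z2).
Backtrack on z3: now try z3 = false.
Unit clause (z2) forces z2 = true.
Unit clause (NOT z5) forces z5 = false.
That conflicts with the unit clause (z5).
Either choice for z3 ends in contradiction.
Backtrack on z1: now try z1 = false.
Unit clause (z3) forces z3 = true.
Unit clause (NOT z5) forces z5 = false.
Unit clause (z4) forces z4 = true.
Unit clause (NOT z2) forces z2 = false.
That conflicts with the unit clause (z2).
Either choice for z1 ends in contradiction.
Backtrack on z7: now try z7 = false.
Branch on z4: set z4 = true.
Unit clause (z2) forces z2 = true.
Unit clause (NOT z6) forces z6 = false.
Unit clause (NOT z3) forces z3 = false.
That conflicts with the unit clause (z3).
Backtrack on z4: now try z4 = false.
Unit clause (z3) forces z3 = true.
Unit clause (z6) forces z6 = true.
Unit clause (NOT z5) forces z5 = false.
That conflicts with the unit clause (z5).
Either choice for z4 ends in contradiction.
Either choice for z7 ends in contradiction.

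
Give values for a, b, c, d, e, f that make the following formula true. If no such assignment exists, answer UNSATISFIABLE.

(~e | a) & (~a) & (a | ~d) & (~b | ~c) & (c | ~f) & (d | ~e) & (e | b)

a ↦ 0,  b ↦ 1,  c ↦ 0,  d ↦ 0,  e ↦ 0,  f ↦ 0

From the singleton clause (~a), a = 0.
From the singleton clause (~e), e = 0.
From the singleton clause (~d), d = 0.
From the singleton clause (b), b = 1.
From the singleton clause (~c), c = 0.
From the singleton clause (~f), f = 0.
This assignment satisfies each clause.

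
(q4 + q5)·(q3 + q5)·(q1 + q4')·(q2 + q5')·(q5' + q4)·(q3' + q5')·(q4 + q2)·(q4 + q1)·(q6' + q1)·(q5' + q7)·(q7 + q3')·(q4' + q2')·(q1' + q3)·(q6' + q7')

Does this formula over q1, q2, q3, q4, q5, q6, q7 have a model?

Suppose q4 = 1.
The clause (q1) is unit, so q1 = 1.
The clause (q2') is unit, so q2 = 0.
The clause (q5') is unit, so q5 = 0.
The clause (q3) is unit, so q3 = 1.
The clause (q7) is unit, so q7 = 1.
The clause (q6') is unit, so q6 = 0.
Every clause now holds.
A satisfying assignment: q1: 1; q2: 0; q3: 1; q4: 1; q5: 0; q6: 0; q7: 1.

Yes, satisfiable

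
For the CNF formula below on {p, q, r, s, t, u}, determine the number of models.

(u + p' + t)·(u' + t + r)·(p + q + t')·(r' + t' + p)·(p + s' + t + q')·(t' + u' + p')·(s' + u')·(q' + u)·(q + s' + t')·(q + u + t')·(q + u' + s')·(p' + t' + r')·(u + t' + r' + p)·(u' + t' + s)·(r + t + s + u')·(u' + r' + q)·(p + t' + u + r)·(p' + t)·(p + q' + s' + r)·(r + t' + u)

5

There are 2^6 = 64 truth assignments over (p, q, r, s, t, u).
Split on p. With p = 1, the clauses containing p are satisfied and p' drops from the rest; 0 of the 2^5 = 32 assignments to the other variables satisfy what remains.
With p = 0, by the same count on the reduced clause set, 5 assignments work.
Total: 0 + 5 = 5.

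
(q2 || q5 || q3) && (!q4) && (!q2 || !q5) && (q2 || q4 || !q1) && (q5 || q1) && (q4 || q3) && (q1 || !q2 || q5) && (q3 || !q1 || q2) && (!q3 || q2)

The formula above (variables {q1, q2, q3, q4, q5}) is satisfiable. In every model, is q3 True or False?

True

Suppose q3 = false.
(!q4) alone gives q4 = false.
But (q4) is also a unit clause — contradiction.
So every satisfying assignment has q3 = True.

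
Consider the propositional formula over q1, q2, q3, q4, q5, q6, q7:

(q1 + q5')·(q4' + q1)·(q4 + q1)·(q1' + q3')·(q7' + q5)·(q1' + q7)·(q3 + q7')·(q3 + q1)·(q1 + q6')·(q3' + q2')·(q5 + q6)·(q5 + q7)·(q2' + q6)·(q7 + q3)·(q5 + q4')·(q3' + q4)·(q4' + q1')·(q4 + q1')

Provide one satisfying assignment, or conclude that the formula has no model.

Try q1 = 1.
(q3') alone gives q3 = 0.
(q7) alone gives q7 = 1.
But (q7') is also a unit clause — contradiction.
So q1 must be the other value — set q1 = 0.
(q5') alone gives q5 = 0.
(q4') alone gives q4 = 0.
But (q4) is also a unit clause — contradiction.
Neither q1 = 1 nor q1 = 0 works.

UNSATISFIABLE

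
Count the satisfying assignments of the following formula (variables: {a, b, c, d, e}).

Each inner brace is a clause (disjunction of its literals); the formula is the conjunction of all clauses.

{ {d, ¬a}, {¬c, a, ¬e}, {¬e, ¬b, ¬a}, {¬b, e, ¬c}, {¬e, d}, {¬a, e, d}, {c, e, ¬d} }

There are 2^5 = 32 truth assignments over (a, b, c, d, e).
Split on a. With a = True, the clauses containing a are satisfied and ¬a drops from the rest; 3 of the 2^4 = 16 assignments to the other variables satisfy what remains.
With a = False, by the same count on the reduced clause set, 6 assignments work.
(One model: a=F, b=F, c=F, d=F, e=F.)
Total: 3 + 6 = 9.

9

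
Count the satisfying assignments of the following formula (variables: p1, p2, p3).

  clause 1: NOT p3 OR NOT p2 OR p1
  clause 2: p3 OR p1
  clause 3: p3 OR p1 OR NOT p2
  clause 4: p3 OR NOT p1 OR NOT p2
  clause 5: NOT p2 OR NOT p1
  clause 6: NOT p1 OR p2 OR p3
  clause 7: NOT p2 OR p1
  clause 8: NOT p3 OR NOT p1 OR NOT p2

There are 2^3 = 8 truth assignments over (p1, p2, p3).
Check each against the 8 clauses (columns in the order p1, p2, p3):
  F F F  ✗ fails (p3 OR p1)
  F F T  ✓ satisfies all
  F T F  ✗ fails (p3 OR p1)
  F T T  ✗ fails (NOT p3 OR NOT p2 OR p1)
  T F F  ✗ fails (NOT p1 OR p2 OR p3)
  T F T  ✓ satisfies all
  T T F  ✗ fails (p3 OR NOT p1 OR NOT p2)
  T T T  ✗ fails (NOT p2 OR NOT p1)
2 of the 8 rows are models.

2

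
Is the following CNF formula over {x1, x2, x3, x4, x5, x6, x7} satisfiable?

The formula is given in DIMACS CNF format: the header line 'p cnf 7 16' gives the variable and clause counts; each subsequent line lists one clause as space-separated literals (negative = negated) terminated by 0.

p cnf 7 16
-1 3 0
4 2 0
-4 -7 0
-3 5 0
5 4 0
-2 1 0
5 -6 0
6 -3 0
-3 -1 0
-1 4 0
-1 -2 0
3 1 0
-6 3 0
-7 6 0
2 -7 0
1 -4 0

Try x1 = False.
Unit clause (¬x2) forces x2 = False.
Unit clause (x4) forces x4 = True.
But (¬x4) is also a unit clause — contradiction.
Undo x1 and try x1 = True.
Unit clause (x3) forces x3 = True.
But (¬x3) is also a unit clause — contradiction.
Both values of x1 lead to a conflict.
No assignment satisfies every clause.

No, unsatisfiable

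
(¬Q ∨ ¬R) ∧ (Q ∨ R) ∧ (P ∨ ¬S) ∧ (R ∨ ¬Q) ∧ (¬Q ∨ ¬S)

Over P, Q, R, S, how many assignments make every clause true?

3

There are 2^4 = 16 truth assignments over (P, Q, R, S).
Check each against the 5 clauses (columns in the order P, Q, R, S):
  F F F F  ✗ fails (Q ∨ R)
  F F F T  ✗ fails (Q ∨ R)
  F F T F  ✓ satisfies all
  F F T T  ✗ fails (P ∨ ¬S)
  F T F F  ✗ fails (R ∨ ¬Q)
  F T F T  ✗ fails (P ∨ ¬S)
  F T T F  ✗ fails (¬Q ∨ ¬R)
  F T T T  ✗ fails (¬Q ∨ ¬R)
  T F F F  ✗ fails (Q ∨ R)
  T F F T  ✗ fails (Q ∨ R)
  T F T F  ✓ satisfies all
  T F T T  ✓ satisfies all
  T T F F  ✗ fails (R ∨ ¬Q)
  T T F T  ✗ fails (R ∨ ¬Q)
  T T T F  ✗ fails (¬Q ∨ ¬R)
  T T T T  ✗ fails (¬Q ∨ ¬R)
3 of the 16 rows are models.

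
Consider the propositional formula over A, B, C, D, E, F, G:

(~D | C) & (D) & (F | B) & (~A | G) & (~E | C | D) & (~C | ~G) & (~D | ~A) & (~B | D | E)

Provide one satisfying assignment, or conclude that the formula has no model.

From the singleton clause (D), D = 1.
From the singleton clause (C), C = 1.
From the singleton clause (~G), G = 0.
From the singleton clause (~A), A = 0.
Suppose F = 1.
No clause remains; B, E are free.

A=0,  B=0,  C=1,  D=1,  E=1,  F=1,  G=0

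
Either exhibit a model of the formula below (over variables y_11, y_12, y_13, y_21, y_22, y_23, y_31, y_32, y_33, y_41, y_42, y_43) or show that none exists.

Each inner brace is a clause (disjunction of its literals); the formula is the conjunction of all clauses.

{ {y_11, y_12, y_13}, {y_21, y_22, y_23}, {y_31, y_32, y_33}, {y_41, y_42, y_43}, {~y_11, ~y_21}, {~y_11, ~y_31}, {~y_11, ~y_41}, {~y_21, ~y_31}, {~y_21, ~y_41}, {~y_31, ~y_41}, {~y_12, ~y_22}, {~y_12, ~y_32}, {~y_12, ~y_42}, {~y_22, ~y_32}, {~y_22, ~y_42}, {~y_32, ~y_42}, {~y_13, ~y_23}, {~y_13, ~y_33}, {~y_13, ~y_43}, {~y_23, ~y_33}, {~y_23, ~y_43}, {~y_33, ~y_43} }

UNSATISFIABLE

Branch on y_11: set y_11 = 0.
Branch on y_12: set y_12 = 1.
Unit clause (~y_22) forces y_22 = 0.
Unit clause (~y_32) forces y_32 = 0.
Unit clause (~y_42) forces y_42 = 0.
Branch on y_21: set y_21 = 1.
Unit clause (~y_31) forces y_31 = 0.
Unit clause (y_33) forces y_33 = 1.
Unit clause (~y_41) forces y_41 = 0.
Unit clause (y_43) forces y_43 = 1.
But (~y_43) is also a unit clause — contradiction.
So y_21 must be the other value — set y_21 = 0.
Unit clause (y_23) forces y_23 = 1.
Unit clause (~y_13) forces y_13 = 0.
Unit clause (~y_33) forces y_33 = 0.
Unit clause (y_31) forces y_31 = 1.
Unit clause (~y_41) forces y_41 = 0.
Unit clause (y_43) forces y_43 = 1.
But (~y_43) is also a unit clause — contradiction.
Both values of y_21 lead to a conflict.
So y_12 must be the other value — set y_12 = 0.
Unit clause (y_13) forces y_13 = 1.
Unit clause (~y_23) forces y_23 = 0.
Unit clause (~y_33) forces y_33 = 0.
Unit clause (~y_43) forces y_43 = 0.
Branch on y_21: set y_21 = 1.
Unit clause (~y_31) forces y_31 = 0.
Unit clause (y_32) forces y_32 = 1.
Unit clause (~y_41) forces y_41 = 0.
Unit clause (y_42) forces y_42 = 1.
But (~y_42) is also a unit clause — contradiction.
So y_21 must be the other value — set y_21 = 0.
Unit clause (y_22) forces y_22 = 1.
Unit clause (~y_32) forces y_32 = 0.
Unit clause (y_31) forces y_31 = 1.
Unit clause (~y_41) forces y_41 = 0.
Unit clause (y_42) forces y_42 = 1.
But (~y_42) is also a unit clause — contradiction.
Both values of y_21 lead to a conflict.
Both values of y_12 lead to a conflict.
So y_11 must be the other value — set y_11 = 1.
Unit clause (~y_21) forces y_21 = 0.
Unit clause (~y_31) forces y_31 = 0.
Unit clause (~y_41) forces y_41 = 0.
Branch on y_22: set y_22 = 1.
Unit clause (~y_12) forces y_12 = 0.
Unit clause (~y_32) forces y_32 = 0.
Unit clause (y_33) forces y_33 = 1.
Unit clause (~y_42) forces y_42 = 0.
Unit clause (y_43) forces y_43 = 1.
But (~y_43) is also a unit clause — contradiction.
So y_22 must be the other value — set y_22 = 0.
Unit clause (y_23) forces y_23 = 1.
Unit clause (~y_13) forces y_13 = 0.
Unit clause (~y_33) forces y_33 = 0.
Unit clause (y_32) forces y_32 = 1.
Unit clause (~y_12) forces y_12 = 0.
Unit clause (~y_42) forces y_42 = 0.
Unit clause (y_43) forces y_43 = 1.
But (~y_43) is also a unit clause — contradiction.
Both values of y_22 lead to a conflict.
Both values of y_11 lead to a conflict.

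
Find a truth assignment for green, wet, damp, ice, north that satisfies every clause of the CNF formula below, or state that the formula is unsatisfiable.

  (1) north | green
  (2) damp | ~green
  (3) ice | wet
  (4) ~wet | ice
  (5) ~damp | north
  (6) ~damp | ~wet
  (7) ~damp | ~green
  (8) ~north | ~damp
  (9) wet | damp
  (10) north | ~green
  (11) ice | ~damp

green=0,  wet=1,  damp=0,  ice=1,  north=1

Branch on north: set north = 1.
From the singleton clause (~damp), damp = 0.
From the singleton clause (~green), green = 0.
From the singleton clause (wet), wet = 1.
From the singleton clause (ice), ice = 1.
This assignment satisfies each clause.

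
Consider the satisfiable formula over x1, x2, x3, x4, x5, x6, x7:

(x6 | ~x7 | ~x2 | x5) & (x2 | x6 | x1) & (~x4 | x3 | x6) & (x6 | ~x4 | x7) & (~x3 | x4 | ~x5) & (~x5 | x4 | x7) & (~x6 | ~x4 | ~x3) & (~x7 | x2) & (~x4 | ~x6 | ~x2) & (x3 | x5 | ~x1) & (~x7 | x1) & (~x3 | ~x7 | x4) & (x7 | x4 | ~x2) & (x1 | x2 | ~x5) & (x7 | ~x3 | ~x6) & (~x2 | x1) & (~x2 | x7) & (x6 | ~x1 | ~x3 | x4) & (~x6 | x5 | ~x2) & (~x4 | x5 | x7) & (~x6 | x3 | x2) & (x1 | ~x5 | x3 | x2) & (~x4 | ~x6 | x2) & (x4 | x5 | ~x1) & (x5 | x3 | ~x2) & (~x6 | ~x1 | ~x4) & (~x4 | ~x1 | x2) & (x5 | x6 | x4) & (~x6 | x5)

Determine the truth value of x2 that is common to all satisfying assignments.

True

Suppose x2 = 0.
(~x7) alone gives x7 = 0.
Branch on x6: set x6 = 1.
(~x3) alone gives x3 = 0.
That conflicts with the unit clause (x3).
So x6 must be the other value — set x6 = 0.
(x1) alone gives x1 = 1.
(~x4) alone gives x4 = 0.
(~x5) alone gives x5 = 0.
That conflicts with the unit clause (x5).
Both values of x6 lead to a conflict.
So every satisfying assignment has x2 = True.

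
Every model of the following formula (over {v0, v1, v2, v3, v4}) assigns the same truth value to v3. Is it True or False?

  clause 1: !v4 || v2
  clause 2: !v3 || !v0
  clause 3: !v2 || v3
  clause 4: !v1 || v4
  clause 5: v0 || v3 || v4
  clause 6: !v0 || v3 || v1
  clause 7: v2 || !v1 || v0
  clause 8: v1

Suppose v3 = false.
The clause (!v2) is unit, so v2 = false.
The clause (!v4) is unit, so v4 = false.
The clause (!v1) is unit, so v1 = false.
That conflicts with the unit clause (v1).
So every satisfying assignment has v3 = True.

True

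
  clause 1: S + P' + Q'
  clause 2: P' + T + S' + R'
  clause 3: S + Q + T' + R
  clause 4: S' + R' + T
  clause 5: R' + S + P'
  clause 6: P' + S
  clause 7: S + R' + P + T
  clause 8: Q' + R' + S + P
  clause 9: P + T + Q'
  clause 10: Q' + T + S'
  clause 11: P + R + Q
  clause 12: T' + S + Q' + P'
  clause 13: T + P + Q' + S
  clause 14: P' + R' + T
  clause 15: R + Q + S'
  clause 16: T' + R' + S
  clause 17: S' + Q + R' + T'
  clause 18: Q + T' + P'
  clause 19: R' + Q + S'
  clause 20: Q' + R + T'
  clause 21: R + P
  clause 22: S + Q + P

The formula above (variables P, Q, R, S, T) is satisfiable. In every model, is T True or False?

True

Suppose T = 0.
Suppose S = 0.
From the singleton clause (P'), P = 0.
From the singleton clause (R'), R = 0.
Now (R) is unsatisfied and unit — conflict.
Backtrack on S: now try S = 1.
From the singleton clause (R'), R = 0.
From the singleton clause (Q'), Q = 0.
Now (Q) is unsatisfied and unit — conflict.
Either choice for S ends in contradiction.
So every satisfying assignment has T = True.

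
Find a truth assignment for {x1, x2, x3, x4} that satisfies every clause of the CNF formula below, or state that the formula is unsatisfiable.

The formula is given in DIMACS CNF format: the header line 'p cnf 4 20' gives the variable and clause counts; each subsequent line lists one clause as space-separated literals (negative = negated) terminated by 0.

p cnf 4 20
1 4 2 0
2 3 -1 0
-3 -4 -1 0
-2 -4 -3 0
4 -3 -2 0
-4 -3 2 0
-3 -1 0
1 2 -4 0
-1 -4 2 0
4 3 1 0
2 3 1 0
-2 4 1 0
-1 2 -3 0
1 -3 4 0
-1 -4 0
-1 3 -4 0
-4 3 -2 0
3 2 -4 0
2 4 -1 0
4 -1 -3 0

x1=True; x2=True; x3=False; x4=False

Try x3 = False.
Try x2 = True.
From the singleton clause (¬x4), x4 = False.
From the singleton clause (x1), x1 = True.
Every clause now holds.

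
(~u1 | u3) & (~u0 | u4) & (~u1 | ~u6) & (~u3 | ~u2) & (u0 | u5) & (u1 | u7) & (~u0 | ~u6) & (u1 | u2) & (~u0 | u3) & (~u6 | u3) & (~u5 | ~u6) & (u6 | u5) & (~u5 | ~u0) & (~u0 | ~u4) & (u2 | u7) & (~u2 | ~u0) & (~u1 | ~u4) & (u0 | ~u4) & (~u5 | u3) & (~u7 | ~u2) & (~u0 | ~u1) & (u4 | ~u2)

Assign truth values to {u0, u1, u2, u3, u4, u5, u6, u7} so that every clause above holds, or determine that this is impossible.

Suppose u1 = 1.
(u3) alone gives u3 = 1.
(~u6) alone gives u6 = 0.
(~u2) alone gives u2 = 0.
(u5) alone gives u5 = 1.
(~u0) alone gives u0 = 0.
(u7) alone gives u7 = 1.
(~u4) alone gives u4 = 0.
All clauses are satisfied.

u0: 0; u1: 1; u2: 0; u3: 1; u4: 0; u5: 1; u6: 0; u7: 1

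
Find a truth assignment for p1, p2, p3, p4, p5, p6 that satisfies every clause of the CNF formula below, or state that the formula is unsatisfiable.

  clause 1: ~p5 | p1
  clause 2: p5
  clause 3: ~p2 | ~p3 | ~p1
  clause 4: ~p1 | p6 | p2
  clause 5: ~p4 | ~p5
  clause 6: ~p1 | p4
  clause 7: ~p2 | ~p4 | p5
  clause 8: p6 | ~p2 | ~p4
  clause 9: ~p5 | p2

The clause (p5) is unit, so p5 = 1.
The clause (p1) is unit, so p1 = 1.
The clause (~p4) is unit, so p4 = 0.
Now (p4) is unsatisfied and unit — conflict.

UNSATISFIABLE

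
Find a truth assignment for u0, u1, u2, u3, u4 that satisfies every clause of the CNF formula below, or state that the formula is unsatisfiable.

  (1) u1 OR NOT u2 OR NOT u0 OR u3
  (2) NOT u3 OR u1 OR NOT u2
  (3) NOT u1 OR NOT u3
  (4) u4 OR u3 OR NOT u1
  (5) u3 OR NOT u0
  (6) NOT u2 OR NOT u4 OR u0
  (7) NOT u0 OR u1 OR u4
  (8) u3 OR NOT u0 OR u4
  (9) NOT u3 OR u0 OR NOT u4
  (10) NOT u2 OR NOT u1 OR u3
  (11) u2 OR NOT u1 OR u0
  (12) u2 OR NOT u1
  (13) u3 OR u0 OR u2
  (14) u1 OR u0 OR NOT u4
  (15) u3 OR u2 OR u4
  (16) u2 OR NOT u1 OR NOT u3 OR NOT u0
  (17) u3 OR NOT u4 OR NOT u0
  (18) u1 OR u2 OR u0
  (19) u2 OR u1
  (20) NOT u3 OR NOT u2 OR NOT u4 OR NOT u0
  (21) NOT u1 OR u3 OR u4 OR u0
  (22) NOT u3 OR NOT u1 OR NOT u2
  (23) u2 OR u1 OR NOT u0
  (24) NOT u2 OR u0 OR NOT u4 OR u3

u0: false, u1: false, u2: true, u3: false, u4: false

Case u1 = false:
(u2) alone gives u2 = true.
(NOT u3) alone gives u3 = false.
(NOT u0) alone gives u0 = false.
(NOT u4) alone gives u4 = false.
All clauses are satisfied.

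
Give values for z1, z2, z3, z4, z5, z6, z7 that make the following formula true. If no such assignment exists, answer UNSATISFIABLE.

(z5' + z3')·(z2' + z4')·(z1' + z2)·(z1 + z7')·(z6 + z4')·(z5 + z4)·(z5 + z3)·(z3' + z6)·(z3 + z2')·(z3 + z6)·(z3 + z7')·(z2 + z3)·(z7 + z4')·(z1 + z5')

Suppose z5 = 0.
(z4) alone gives z4 = 1.
(z2') alone gives z2 = 0.
(z1') alone gives z1 = 0.
(z7') alone gives z7 = 0.
That conflicts with the unit clause (z7).
Undo z5 and try z5 = 1.
(z3') alone gives z3 = 0.
(z2') alone gives z2 = 0.
That conflicts with the unit clause (z2).
Neither z5 = 1 nor z5 = 0 works.

UNSATISFIABLE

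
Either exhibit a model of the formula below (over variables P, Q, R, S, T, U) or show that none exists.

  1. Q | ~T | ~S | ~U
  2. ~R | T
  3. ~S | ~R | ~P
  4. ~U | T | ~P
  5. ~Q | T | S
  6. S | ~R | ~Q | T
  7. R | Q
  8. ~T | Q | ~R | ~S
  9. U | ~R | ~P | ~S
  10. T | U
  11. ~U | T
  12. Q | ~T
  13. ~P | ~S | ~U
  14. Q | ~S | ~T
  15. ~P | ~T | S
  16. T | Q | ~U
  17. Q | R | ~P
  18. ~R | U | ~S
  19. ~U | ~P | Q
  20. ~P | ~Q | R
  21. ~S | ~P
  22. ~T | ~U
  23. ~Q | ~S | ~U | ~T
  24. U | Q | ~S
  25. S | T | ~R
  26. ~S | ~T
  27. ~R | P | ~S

P: 0, Q: 1, R: 0, S: 0, T: 1, U: 0

Try R = 0.
The clause (Q) is unit, so Q = 1.
The clause (~P) is unit, so P = 0.
Try T = 1.
The clause (~U) is unit, so U = 0.
The clause (~S) is unit, so S = 0.
Every clause now holds.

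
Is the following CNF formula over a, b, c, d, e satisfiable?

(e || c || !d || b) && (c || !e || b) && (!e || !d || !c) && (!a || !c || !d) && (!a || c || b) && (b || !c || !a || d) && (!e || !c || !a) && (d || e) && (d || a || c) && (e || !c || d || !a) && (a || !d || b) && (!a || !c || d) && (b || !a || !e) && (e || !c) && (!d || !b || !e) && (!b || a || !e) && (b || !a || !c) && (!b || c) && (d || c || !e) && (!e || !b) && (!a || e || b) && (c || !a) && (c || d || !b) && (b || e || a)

Satisfiable

Suppose d = false.
From the singleton clause (e), e = true.
From the singleton clause (c), c = true.
From the singleton clause (!a), a = false.
From the singleton clause (!b), b = false.
Every clause now holds.
A satisfying assignment: a=false; b=false; c=true; d=false; e=true.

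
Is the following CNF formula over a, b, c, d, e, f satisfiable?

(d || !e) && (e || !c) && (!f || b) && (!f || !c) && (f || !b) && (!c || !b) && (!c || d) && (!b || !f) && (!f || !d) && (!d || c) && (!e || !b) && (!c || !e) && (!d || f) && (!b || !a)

Yes, satisfiable

Suppose d = false.
The clause (!e) is unit, so e = false.
The clause (!c) is unit, so c = false.
Suppose f = false.
The clause (!b) is unit, so b = false.
No clause remains; a is free.
A satisfying assignment: a: false,  b: false,  c: false,  d: false,  e: false,  f: false.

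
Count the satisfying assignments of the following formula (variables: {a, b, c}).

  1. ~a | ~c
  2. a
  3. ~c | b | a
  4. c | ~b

There are 2^3 = 8 truth assignments over (a, b, c).
Split on a. With a = 1, the clauses containing a are satisfied and ~a drops from the rest; 1 of the 2^2 = 4 assignments to the other variables satisfy what remains.
With a = 0, by the same count on the reduced clause set, 0 assignments work.
Total: 1 + 0 = 1.

1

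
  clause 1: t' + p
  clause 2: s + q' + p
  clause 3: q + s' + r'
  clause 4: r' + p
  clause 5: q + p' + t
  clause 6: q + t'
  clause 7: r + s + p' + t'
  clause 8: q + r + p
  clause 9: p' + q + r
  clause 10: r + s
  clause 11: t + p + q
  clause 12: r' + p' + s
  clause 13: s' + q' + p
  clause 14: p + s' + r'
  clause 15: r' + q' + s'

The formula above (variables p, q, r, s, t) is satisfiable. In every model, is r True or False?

False

Suppose r = 1.
Unit clause (p) forces p = 1.
Unit clause (s) forces s = 1.
Unit clause (q) forces q = 1.
Now (q') is unsatisfied and unit — conflict.
So every satisfying assignment has r = False.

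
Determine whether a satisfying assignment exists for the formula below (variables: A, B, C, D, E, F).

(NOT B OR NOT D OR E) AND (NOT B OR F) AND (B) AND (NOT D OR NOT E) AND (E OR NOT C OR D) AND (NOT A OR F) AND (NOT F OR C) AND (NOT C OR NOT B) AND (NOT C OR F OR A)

No, unsatisfiable

(B) alone gives B = true.
(F) alone gives F = true.
(C) alone gives C = true.
But (NOT C) is also a unit clause — contradiction.
No assignment satisfies every clause.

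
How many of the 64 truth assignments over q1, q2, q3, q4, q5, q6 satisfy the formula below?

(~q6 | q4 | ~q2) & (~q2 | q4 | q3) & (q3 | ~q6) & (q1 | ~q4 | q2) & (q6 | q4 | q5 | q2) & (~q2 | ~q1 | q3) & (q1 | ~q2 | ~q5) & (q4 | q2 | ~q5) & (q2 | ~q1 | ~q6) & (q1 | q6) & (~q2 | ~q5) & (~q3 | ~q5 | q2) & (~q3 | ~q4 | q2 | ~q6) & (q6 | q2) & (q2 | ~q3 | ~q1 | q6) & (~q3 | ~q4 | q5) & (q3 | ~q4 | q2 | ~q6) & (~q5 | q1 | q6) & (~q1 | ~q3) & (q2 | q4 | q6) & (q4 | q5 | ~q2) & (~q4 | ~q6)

There are 2^6 = 64 truth assignments over (q1, q2, q3, q4, q5, q6).
Split on q2. With q2 = 1, the clauses containing q2 are satisfied and ~q2 drops from the rest; 0 of the 2^5 = 32 assignments to the other variables satisfy what remains.
With q2 = 0, by the same count on the reduced clause set, 1 assignment works.
(One model: q1=F, q2=F, q3=T, q4=F, q5=F, q6=T.)
Total: 0 + 1 = 1.

1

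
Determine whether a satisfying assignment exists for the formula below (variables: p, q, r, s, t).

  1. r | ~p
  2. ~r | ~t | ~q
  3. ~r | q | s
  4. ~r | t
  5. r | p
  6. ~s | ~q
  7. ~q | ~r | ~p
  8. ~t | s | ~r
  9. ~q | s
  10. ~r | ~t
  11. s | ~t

Branch on r: set r = 1.
Unit clause (t) forces t = 1.
That conflicts with the unit clause (~t).
That branch fails; take r = 0 instead.
Unit clause (~p) forces p = 0.
That conflicts with the unit clause (p).
Both values of r lead to a conflict.
No assignment satisfies every clause.

No, unsatisfiable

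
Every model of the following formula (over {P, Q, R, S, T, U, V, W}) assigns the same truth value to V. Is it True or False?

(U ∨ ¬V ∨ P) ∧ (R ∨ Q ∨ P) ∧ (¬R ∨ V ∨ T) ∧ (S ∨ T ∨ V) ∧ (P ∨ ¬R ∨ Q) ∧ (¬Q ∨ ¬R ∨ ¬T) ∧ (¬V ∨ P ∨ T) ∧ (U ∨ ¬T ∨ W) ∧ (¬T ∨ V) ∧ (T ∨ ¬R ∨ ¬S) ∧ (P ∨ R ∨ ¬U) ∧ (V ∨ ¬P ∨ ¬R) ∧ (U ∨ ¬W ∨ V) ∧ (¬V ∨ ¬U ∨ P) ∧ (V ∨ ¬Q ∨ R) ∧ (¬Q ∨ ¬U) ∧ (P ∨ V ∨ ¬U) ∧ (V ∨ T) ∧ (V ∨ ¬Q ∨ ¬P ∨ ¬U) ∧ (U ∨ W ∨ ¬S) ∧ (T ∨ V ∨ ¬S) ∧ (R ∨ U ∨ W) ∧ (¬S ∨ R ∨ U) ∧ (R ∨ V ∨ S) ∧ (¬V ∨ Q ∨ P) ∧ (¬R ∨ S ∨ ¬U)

True

Suppose V = False.
Unit clause (¬T) forces T = False.
But (T) is also a unit clause — contradiction.
So every satisfying assignment has V = True.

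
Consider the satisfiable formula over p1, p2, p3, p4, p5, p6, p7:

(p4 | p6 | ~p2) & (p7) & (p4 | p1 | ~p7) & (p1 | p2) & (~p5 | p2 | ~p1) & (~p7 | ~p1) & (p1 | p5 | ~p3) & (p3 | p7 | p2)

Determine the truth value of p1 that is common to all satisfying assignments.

False

Suppose p1 = 1.
Unit clause (p7) forces p7 = 1.
But (~p7) is also a unit clause — contradiction.
So every satisfying assignment has p1 = False.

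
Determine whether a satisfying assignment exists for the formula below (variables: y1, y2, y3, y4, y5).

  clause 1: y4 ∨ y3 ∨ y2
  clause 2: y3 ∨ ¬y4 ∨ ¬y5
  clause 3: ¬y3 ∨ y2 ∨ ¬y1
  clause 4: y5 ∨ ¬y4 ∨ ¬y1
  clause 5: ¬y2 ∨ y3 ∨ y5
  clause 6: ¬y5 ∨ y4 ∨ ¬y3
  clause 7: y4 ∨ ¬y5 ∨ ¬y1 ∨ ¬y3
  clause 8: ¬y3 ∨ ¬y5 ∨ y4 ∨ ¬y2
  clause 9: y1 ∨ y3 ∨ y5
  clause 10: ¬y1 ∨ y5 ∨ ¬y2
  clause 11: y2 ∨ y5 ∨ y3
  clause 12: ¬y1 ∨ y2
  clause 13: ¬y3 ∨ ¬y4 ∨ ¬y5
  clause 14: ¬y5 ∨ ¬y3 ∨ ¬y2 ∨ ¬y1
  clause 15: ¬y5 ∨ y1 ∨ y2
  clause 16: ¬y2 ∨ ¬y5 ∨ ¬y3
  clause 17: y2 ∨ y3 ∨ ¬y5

Branch on y1: set y1 = False.
Branch on y3: set y3 = True.
Branch on y5: set y5 = False.
All clauses hold; y2, y4 can take either value.
A satisfying assignment: y1 ↦ False; y2 ↦ True; y3 ↦ True; y4 ↦ True; y5 ↦ False.

Yes, satisfiable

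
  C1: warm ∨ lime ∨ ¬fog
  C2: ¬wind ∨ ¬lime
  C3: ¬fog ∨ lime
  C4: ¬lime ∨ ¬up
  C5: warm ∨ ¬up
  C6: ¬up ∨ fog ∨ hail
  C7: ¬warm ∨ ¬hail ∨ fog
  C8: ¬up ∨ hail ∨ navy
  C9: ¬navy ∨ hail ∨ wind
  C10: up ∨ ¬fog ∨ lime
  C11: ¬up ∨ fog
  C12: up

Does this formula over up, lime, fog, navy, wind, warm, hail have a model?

Unsatisfiable

Unit clause (up) forces up = True.
Unit clause (¬lime) forces lime = False.
Unit clause (¬fog) forces fog = False.
But (fog) is also a unit clause — contradiction.
No assignment satisfies every clause.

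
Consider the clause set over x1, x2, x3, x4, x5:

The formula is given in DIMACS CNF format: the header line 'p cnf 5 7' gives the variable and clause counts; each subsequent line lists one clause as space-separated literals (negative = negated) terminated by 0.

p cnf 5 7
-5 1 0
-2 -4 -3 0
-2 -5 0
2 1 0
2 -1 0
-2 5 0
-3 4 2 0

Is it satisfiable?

Suppose x5 = False.
From the singleton clause (¬x2), x2 = False.
From the singleton clause (x1), x1 = True.
But (¬x1) is also a unit clause — contradiction.
Backtrack on x5: now try x5 = True.
From the singleton clause (x1), x1 = True.
From the singleton clause (¬x2), x2 = False.
But (x2) is also a unit clause — contradiction.
Neither x5 = True nor x5 = False works.
No assignment satisfies every clause.

No, unsatisfiable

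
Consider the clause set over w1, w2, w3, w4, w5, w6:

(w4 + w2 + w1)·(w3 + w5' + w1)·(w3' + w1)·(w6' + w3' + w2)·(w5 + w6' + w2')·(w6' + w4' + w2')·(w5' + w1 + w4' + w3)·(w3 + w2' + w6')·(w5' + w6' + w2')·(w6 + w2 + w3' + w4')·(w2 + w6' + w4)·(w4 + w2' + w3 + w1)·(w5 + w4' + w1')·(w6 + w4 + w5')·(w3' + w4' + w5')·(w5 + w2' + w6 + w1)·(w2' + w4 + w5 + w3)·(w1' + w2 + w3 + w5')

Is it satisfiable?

Suppose w3 = 1.
The clause (w1) is unit, so w1 = 1.
Suppose w6 = 0.
Suppose w2 = 1.
Suppose w5 = 0.
The clause (w4') is unit, so w4 = 0.
This assignment satisfies each clause.
A satisfying assignment: w1 ↦ 1; w2 ↦ 1; w3 ↦ 1; w4 ↦ 0; w5 ↦ 0; w6 ↦ 0.

Satisfiable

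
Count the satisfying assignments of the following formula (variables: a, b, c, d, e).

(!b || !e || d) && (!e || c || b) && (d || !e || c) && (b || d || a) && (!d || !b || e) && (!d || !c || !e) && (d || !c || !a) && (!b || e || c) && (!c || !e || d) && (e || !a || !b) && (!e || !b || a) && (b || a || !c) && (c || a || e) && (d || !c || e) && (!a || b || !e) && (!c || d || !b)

There are 2^5 = 32 truth assignments over (a, b, c, d, e).
Split on a. With a = true, the clauses containing a are satisfied and !a drops from the rest; 4 of the 2^4 = 16 assignments to the other variables satisfy what remains.
With a = false, by the same count on the reduced clause set, 0 assignments work.
(One model: a=T, b=F, c=F, d=F, e=F.)
Total: 4 + 0 = 4.

4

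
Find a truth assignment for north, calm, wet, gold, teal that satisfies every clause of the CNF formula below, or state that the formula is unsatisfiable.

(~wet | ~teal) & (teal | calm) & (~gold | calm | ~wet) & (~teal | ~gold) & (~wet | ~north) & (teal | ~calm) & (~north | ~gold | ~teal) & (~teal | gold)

UNSATISFIABLE

Suppose wet = 0.
Suppose teal = 1.
The clause (~gold) is unit, so gold = 0.
That conflicts with the unit clause (gold).
Backtrack on teal: now try teal = 0.
The clause (calm) is unit, so calm = 1.
That conflicts with the unit clause (~calm).
Neither teal = 1 nor teal = 0 works.
Backtrack on wet: now try wet = 1.
The clause (~teal) is unit, so teal = 0.
The clause (calm) is unit, so calm = 1.
That conflicts with the unit clause (~calm).
Neither wet = 1 nor wet = 0 works.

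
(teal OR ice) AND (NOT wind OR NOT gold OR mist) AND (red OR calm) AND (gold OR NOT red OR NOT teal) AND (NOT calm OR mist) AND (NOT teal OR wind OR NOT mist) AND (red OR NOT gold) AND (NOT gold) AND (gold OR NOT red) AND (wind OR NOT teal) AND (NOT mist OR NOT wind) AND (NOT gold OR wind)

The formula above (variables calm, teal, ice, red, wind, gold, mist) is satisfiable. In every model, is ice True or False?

True

Suppose ice = false.
Unit clause (teal) forces teal = true.
Unit clause (NOT gold) forces gold = false.
Unit clause (NOT red) forces red = false.
Unit clause (calm) forces calm = true.
Unit clause (mist) forces mist = true.
Unit clause (wind) forces wind = true.
That conflicts with the unit clause (NOT wind).
So every satisfying assignment has ice = True.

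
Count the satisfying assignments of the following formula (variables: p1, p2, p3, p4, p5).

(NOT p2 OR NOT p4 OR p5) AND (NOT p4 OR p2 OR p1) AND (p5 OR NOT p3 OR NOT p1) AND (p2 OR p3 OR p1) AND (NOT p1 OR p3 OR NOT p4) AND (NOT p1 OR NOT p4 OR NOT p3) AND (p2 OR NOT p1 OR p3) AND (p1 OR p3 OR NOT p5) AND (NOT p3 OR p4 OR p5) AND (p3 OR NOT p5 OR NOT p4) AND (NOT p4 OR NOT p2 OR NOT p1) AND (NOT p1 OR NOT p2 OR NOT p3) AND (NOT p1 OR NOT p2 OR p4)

There are 2^5 = 32 truth assignments over (p1, p2, p3, p4, p5).
Split on p1. With p1 = true, the clauses containing p1 are satisfied and NOT p1 drops from the rest; 1 of the 2^4 = 16 assignments to the other variables satisfy what remains.
With p1 = false, by the same count on the reduced clause set, 4 assignments work.
(One model: p1=F, p2=F, p3=T, p4=F, p5=T.)
Total: 1 + 4 = 5.

5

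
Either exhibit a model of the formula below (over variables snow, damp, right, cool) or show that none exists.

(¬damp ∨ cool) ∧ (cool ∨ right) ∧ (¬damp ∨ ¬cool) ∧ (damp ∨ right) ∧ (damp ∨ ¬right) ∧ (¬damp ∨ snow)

Case damp = False:
From the singleton clause (right), right = True.
Now (¬right) is unsatisfied and unit — conflict.
That branch fails; take damp = True instead.
From the singleton clause (cool), cool = True.
Now (¬cool) is unsatisfied and unit — conflict.
Neither damp = True nor damp = False works.

UNSATISFIABLE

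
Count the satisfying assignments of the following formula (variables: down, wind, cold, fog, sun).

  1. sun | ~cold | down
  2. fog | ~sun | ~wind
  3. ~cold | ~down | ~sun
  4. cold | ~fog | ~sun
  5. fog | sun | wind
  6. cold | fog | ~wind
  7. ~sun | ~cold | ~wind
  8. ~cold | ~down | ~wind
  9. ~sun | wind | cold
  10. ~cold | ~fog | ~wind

7

There are 2^5 = 32 truth assignments over (down, wind, cold, fog, sun).
Split on cold. With cold = 1, the clauses containing cold are satisfied and ~cold drops from the rest; 3 of the 2^4 = 16 assignments to the other variables satisfy what remains.
With cold = 0, by the same count on the reduced clause set, 4 assignments work.
Total: 3 + 4 = 7.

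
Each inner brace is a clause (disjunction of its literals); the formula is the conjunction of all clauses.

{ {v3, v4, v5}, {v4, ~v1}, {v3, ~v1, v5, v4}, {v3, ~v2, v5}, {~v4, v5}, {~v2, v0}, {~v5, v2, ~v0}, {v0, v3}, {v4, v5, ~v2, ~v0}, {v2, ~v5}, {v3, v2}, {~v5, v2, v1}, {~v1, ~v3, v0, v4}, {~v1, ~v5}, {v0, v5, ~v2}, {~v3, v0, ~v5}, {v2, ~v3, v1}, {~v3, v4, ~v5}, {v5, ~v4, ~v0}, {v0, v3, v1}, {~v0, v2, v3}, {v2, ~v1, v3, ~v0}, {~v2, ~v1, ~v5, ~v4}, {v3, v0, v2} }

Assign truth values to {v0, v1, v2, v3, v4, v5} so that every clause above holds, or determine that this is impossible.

v0: 1, v1: 0, v2: 1, v3: 1, v4: 1, v5: 1

Try v4 = 1.
From the singleton clause (v5), v5 = 1.
From the singleton clause (v2), v2 = 1.
From the singleton clause (v0), v0 = 1.
From the singleton clause (~v1), v1 = 0.
All clauses hold; v3 can take either value.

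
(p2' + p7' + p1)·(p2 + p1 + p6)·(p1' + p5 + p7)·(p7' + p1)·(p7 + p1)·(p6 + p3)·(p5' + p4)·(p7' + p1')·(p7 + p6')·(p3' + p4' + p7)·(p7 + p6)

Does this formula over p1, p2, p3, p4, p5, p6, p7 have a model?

Unsatisfiable

Case p7 = 0:
Unit clause (p1) forces p1 = 1.
Unit clause (p5) forces p5 = 1.
Unit clause (p4) forces p4 = 1.
Unit clause (p6') forces p6 = 0.
That conflicts with the unit clause (p6).
Undo p7 and try p7 = 1.
Unit clause (p1) forces p1 = 1.
That conflicts with the unit clause (p1').
Neither p7 = 1 nor p7 = 0 works.
No assignment satisfies every clause.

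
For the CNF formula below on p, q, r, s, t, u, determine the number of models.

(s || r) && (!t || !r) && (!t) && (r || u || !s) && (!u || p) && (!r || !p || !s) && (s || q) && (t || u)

3

There are 2^6 = 64 truth assignments over (p, q, r, s, t, u).
Split on t. With t = true, the clauses containing t are satisfied and !t drops from the rest; 0 of the 2^5 = 32 assignments to the other variables satisfy what remains.
With t = false, by the same count on the reduced clause set, 3 assignments work.
(One model: p=T, q=F, r=F, s=T, t=F, u=T.)
Total: 0 + 3 = 3.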